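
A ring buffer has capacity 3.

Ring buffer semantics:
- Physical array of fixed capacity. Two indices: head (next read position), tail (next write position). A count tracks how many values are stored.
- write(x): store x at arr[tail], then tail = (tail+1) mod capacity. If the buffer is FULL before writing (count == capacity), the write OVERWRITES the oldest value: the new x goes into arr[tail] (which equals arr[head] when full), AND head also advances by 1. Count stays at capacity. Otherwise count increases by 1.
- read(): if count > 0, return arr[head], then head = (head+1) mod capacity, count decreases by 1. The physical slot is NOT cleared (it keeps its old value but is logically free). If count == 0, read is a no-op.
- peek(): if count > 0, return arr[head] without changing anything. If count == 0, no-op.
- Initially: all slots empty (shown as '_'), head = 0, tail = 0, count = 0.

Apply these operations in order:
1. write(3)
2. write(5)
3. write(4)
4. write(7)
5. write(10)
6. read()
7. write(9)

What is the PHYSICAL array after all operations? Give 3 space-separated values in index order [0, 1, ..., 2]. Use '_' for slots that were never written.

After op 1 (write(3)): arr=[3 _ _] head=0 tail=1 count=1
After op 2 (write(5)): arr=[3 5 _] head=0 tail=2 count=2
After op 3 (write(4)): arr=[3 5 4] head=0 tail=0 count=3
After op 4 (write(7)): arr=[7 5 4] head=1 tail=1 count=3
After op 5 (write(10)): arr=[7 10 4] head=2 tail=2 count=3
After op 6 (read()): arr=[7 10 4] head=0 tail=2 count=2
After op 7 (write(9)): arr=[7 10 9] head=0 tail=0 count=3

Answer: 7 10 9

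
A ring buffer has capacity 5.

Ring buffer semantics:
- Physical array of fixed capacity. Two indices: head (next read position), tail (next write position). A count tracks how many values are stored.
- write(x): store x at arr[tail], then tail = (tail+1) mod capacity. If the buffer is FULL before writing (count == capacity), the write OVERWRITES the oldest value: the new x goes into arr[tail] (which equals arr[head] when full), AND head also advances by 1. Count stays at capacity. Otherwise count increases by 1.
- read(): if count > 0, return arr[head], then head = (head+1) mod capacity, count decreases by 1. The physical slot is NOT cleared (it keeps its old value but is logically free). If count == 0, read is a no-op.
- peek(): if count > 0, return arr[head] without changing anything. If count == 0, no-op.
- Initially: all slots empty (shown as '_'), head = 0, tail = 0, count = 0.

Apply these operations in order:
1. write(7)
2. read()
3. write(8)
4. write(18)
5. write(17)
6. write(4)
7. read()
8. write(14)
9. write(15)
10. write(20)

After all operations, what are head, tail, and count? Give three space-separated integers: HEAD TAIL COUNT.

Answer: 3 3 5

Derivation:
After op 1 (write(7)): arr=[7 _ _ _ _] head=0 tail=1 count=1
After op 2 (read()): arr=[7 _ _ _ _] head=1 tail=1 count=0
After op 3 (write(8)): arr=[7 8 _ _ _] head=1 tail=2 count=1
After op 4 (write(18)): arr=[7 8 18 _ _] head=1 tail=3 count=2
After op 5 (write(17)): arr=[7 8 18 17 _] head=1 tail=4 count=3
After op 6 (write(4)): arr=[7 8 18 17 4] head=1 tail=0 count=4
After op 7 (read()): arr=[7 8 18 17 4] head=2 tail=0 count=3
After op 8 (write(14)): arr=[14 8 18 17 4] head=2 tail=1 count=4
After op 9 (write(15)): arr=[14 15 18 17 4] head=2 tail=2 count=5
After op 10 (write(20)): arr=[14 15 20 17 4] head=3 tail=3 count=5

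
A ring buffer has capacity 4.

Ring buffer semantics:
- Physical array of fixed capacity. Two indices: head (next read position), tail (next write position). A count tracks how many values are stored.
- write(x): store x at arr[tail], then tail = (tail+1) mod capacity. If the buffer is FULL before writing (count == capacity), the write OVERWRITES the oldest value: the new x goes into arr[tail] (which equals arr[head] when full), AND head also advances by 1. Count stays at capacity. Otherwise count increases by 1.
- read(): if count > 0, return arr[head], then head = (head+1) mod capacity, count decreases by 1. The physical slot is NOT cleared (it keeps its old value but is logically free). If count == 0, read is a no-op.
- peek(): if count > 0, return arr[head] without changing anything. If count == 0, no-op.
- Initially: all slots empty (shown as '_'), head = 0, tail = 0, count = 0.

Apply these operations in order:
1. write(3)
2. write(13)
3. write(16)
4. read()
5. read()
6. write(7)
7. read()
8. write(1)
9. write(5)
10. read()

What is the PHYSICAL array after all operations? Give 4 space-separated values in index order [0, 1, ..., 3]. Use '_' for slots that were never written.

Answer: 1 5 16 7

Derivation:
After op 1 (write(3)): arr=[3 _ _ _] head=0 tail=1 count=1
After op 2 (write(13)): arr=[3 13 _ _] head=0 tail=2 count=2
After op 3 (write(16)): arr=[3 13 16 _] head=0 tail=3 count=3
After op 4 (read()): arr=[3 13 16 _] head=1 tail=3 count=2
After op 5 (read()): arr=[3 13 16 _] head=2 tail=3 count=1
After op 6 (write(7)): arr=[3 13 16 7] head=2 tail=0 count=2
After op 7 (read()): arr=[3 13 16 7] head=3 tail=0 count=1
After op 8 (write(1)): arr=[1 13 16 7] head=3 tail=1 count=2
After op 9 (write(5)): arr=[1 5 16 7] head=3 tail=2 count=3
After op 10 (read()): arr=[1 5 16 7] head=0 tail=2 count=2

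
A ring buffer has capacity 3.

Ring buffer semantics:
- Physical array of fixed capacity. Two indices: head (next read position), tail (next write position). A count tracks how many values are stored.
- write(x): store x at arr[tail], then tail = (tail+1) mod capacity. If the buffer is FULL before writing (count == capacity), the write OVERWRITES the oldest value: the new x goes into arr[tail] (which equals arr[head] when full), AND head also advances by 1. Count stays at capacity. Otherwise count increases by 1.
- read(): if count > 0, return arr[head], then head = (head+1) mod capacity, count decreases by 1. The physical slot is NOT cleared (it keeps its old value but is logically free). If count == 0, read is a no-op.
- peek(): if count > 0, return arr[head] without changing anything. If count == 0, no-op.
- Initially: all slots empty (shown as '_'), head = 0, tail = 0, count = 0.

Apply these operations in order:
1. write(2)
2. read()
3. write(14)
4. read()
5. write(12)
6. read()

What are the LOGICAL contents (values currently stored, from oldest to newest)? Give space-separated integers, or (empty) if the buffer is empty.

After op 1 (write(2)): arr=[2 _ _] head=0 tail=1 count=1
After op 2 (read()): arr=[2 _ _] head=1 tail=1 count=0
After op 3 (write(14)): arr=[2 14 _] head=1 tail=2 count=1
After op 4 (read()): arr=[2 14 _] head=2 tail=2 count=0
After op 5 (write(12)): arr=[2 14 12] head=2 tail=0 count=1
After op 6 (read()): arr=[2 14 12] head=0 tail=0 count=0

Answer: (empty)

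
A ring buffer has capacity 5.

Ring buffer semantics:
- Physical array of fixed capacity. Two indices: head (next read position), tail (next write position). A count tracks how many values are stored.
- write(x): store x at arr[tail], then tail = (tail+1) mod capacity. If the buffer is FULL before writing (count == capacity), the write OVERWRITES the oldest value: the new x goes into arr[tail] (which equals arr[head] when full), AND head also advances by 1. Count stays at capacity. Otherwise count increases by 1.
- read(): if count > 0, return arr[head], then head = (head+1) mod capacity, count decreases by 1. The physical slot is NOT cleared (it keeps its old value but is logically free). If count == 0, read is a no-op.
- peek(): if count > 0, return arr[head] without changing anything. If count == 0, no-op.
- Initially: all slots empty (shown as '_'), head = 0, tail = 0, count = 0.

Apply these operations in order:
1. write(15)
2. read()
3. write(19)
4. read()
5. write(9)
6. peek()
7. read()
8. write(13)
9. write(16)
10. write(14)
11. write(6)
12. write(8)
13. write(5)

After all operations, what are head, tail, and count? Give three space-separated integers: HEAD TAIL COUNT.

After op 1 (write(15)): arr=[15 _ _ _ _] head=0 tail=1 count=1
After op 2 (read()): arr=[15 _ _ _ _] head=1 tail=1 count=0
After op 3 (write(19)): arr=[15 19 _ _ _] head=1 tail=2 count=1
After op 4 (read()): arr=[15 19 _ _ _] head=2 tail=2 count=0
After op 5 (write(9)): arr=[15 19 9 _ _] head=2 tail=3 count=1
After op 6 (peek()): arr=[15 19 9 _ _] head=2 tail=3 count=1
After op 7 (read()): arr=[15 19 9 _ _] head=3 tail=3 count=0
After op 8 (write(13)): arr=[15 19 9 13 _] head=3 tail=4 count=1
After op 9 (write(16)): arr=[15 19 9 13 16] head=3 tail=0 count=2
After op 10 (write(14)): arr=[14 19 9 13 16] head=3 tail=1 count=3
After op 11 (write(6)): arr=[14 6 9 13 16] head=3 tail=2 count=4
After op 12 (write(8)): arr=[14 6 8 13 16] head=3 tail=3 count=5
After op 13 (write(5)): arr=[14 6 8 5 16] head=4 tail=4 count=5

Answer: 4 4 5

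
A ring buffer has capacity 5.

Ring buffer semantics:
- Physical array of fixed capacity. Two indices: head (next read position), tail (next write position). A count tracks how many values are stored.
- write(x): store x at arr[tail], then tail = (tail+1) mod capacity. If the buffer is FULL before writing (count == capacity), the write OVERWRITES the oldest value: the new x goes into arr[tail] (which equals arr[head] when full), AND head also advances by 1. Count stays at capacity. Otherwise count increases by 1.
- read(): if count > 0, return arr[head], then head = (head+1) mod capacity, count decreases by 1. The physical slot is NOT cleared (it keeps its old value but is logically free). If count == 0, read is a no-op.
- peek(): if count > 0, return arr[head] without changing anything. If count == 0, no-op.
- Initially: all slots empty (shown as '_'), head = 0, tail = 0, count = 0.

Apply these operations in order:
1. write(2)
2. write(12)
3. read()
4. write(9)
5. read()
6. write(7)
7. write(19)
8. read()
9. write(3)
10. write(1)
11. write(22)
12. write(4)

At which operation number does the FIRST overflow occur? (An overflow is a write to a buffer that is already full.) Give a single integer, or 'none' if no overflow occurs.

After op 1 (write(2)): arr=[2 _ _ _ _] head=0 tail=1 count=1
After op 2 (write(12)): arr=[2 12 _ _ _] head=0 tail=2 count=2
After op 3 (read()): arr=[2 12 _ _ _] head=1 tail=2 count=1
After op 4 (write(9)): arr=[2 12 9 _ _] head=1 tail=3 count=2
After op 5 (read()): arr=[2 12 9 _ _] head=2 tail=3 count=1
After op 6 (write(7)): arr=[2 12 9 7 _] head=2 tail=4 count=2
After op 7 (write(19)): arr=[2 12 9 7 19] head=2 tail=0 count=3
After op 8 (read()): arr=[2 12 9 7 19] head=3 tail=0 count=2
After op 9 (write(3)): arr=[3 12 9 7 19] head=3 tail=1 count=3
After op 10 (write(1)): arr=[3 1 9 7 19] head=3 tail=2 count=4
After op 11 (write(22)): arr=[3 1 22 7 19] head=3 tail=3 count=5
After op 12 (write(4)): arr=[3 1 22 4 19] head=4 tail=4 count=5

Answer: 12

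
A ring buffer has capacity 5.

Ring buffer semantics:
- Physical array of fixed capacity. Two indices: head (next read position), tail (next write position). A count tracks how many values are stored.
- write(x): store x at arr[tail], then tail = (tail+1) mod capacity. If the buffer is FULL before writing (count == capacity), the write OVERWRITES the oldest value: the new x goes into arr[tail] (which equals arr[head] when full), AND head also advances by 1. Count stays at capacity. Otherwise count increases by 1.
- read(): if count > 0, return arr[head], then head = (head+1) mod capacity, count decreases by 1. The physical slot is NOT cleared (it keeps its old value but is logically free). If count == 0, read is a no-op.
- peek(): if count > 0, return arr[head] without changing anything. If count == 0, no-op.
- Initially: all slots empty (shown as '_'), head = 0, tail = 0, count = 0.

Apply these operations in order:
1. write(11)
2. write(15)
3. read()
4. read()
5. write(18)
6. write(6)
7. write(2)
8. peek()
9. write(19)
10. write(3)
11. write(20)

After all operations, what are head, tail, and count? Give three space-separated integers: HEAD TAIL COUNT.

After op 1 (write(11)): arr=[11 _ _ _ _] head=0 tail=1 count=1
After op 2 (write(15)): arr=[11 15 _ _ _] head=0 tail=2 count=2
After op 3 (read()): arr=[11 15 _ _ _] head=1 tail=2 count=1
After op 4 (read()): arr=[11 15 _ _ _] head=2 tail=2 count=0
After op 5 (write(18)): arr=[11 15 18 _ _] head=2 tail=3 count=1
After op 6 (write(6)): arr=[11 15 18 6 _] head=2 tail=4 count=2
After op 7 (write(2)): arr=[11 15 18 6 2] head=2 tail=0 count=3
After op 8 (peek()): arr=[11 15 18 6 2] head=2 tail=0 count=3
After op 9 (write(19)): arr=[19 15 18 6 2] head=2 tail=1 count=4
After op 10 (write(3)): arr=[19 3 18 6 2] head=2 tail=2 count=5
After op 11 (write(20)): arr=[19 3 20 6 2] head=3 tail=3 count=5

Answer: 3 3 5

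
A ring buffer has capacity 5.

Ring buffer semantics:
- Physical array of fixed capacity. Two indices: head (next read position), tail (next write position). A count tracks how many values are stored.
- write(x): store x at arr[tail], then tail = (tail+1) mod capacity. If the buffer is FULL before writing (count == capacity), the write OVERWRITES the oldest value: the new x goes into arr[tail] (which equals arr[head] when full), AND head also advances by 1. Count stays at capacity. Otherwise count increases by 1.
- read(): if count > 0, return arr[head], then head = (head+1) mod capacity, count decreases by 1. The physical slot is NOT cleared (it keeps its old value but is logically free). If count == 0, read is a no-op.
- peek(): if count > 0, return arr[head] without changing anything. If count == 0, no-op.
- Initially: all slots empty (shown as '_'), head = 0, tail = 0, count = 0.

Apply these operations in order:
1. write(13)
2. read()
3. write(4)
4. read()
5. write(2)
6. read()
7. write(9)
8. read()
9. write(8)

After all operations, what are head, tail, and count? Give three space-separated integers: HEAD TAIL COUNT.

Answer: 4 0 1

Derivation:
After op 1 (write(13)): arr=[13 _ _ _ _] head=0 tail=1 count=1
After op 2 (read()): arr=[13 _ _ _ _] head=1 tail=1 count=0
After op 3 (write(4)): arr=[13 4 _ _ _] head=1 tail=2 count=1
After op 4 (read()): arr=[13 4 _ _ _] head=2 tail=2 count=0
After op 5 (write(2)): arr=[13 4 2 _ _] head=2 tail=3 count=1
After op 6 (read()): arr=[13 4 2 _ _] head=3 tail=3 count=0
After op 7 (write(9)): arr=[13 4 2 9 _] head=3 tail=4 count=1
After op 8 (read()): arr=[13 4 2 9 _] head=4 tail=4 count=0
After op 9 (write(8)): arr=[13 4 2 9 8] head=4 tail=0 count=1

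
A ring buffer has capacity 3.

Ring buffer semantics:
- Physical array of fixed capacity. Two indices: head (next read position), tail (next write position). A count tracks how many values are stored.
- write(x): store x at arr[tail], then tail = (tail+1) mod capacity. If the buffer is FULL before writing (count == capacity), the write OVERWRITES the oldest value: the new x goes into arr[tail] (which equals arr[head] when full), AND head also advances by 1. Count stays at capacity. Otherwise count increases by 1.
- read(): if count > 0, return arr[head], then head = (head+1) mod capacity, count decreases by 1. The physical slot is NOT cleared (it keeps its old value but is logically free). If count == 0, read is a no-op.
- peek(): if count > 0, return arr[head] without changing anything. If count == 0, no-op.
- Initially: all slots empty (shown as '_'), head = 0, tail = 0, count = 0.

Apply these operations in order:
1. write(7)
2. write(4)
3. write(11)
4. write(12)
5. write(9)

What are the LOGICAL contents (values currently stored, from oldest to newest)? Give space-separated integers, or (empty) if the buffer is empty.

Answer: 11 12 9

Derivation:
After op 1 (write(7)): arr=[7 _ _] head=0 tail=1 count=1
After op 2 (write(4)): arr=[7 4 _] head=0 tail=2 count=2
After op 3 (write(11)): arr=[7 4 11] head=0 tail=0 count=3
After op 4 (write(12)): arr=[12 4 11] head=1 tail=1 count=3
After op 5 (write(9)): arr=[12 9 11] head=2 tail=2 count=3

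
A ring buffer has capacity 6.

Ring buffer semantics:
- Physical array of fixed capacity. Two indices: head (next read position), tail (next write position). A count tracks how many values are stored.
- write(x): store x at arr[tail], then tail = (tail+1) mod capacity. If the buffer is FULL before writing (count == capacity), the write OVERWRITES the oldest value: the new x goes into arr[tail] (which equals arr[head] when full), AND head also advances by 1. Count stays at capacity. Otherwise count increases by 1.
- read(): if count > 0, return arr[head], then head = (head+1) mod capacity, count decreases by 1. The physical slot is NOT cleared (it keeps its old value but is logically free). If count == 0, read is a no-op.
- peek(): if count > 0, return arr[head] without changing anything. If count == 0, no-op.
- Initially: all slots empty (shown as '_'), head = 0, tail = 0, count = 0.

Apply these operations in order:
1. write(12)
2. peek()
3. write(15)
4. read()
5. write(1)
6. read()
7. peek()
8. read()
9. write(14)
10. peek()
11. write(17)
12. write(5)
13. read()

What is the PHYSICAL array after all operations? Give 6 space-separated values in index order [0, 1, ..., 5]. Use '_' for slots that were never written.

After op 1 (write(12)): arr=[12 _ _ _ _ _] head=0 tail=1 count=1
After op 2 (peek()): arr=[12 _ _ _ _ _] head=0 tail=1 count=1
After op 3 (write(15)): arr=[12 15 _ _ _ _] head=0 tail=2 count=2
After op 4 (read()): arr=[12 15 _ _ _ _] head=1 tail=2 count=1
After op 5 (write(1)): arr=[12 15 1 _ _ _] head=1 tail=3 count=2
After op 6 (read()): arr=[12 15 1 _ _ _] head=2 tail=3 count=1
After op 7 (peek()): arr=[12 15 1 _ _ _] head=2 tail=3 count=1
After op 8 (read()): arr=[12 15 1 _ _ _] head=3 tail=3 count=0
After op 9 (write(14)): arr=[12 15 1 14 _ _] head=3 tail=4 count=1
After op 10 (peek()): arr=[12 15 1 14 _ _] head=3 tail=4 count=1
After op 11 (write(17)): arr=[12 15 1 14 17 _] head=3 tail=5 count=2
After op 12 (write(5)): arr=[12 15 1 14 17 5] head=3 tail=0 count=3
After op 13 (read()): arr=[12 15 1 14 17 5] head=4 tail=0 count=2

Answer: 12 15 1 14 17 5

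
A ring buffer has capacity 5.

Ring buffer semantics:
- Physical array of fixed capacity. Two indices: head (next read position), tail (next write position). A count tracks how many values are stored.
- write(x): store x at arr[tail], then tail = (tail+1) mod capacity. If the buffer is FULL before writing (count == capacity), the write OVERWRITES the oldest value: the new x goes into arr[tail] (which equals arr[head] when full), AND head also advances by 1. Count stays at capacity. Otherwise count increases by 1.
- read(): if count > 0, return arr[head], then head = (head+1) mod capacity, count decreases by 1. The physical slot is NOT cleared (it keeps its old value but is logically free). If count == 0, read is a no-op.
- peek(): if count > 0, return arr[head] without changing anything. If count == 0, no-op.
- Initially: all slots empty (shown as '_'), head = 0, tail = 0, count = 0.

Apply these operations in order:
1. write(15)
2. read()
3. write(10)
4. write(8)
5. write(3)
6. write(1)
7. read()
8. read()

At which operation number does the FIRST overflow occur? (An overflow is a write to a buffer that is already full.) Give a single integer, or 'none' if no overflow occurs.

After op 1 (write(15)): arr=[15 _ _ _ _] head=0 tail=1 count=1
After op 2 (read()): arr=[15 _ _ _ _] head=1 tail=1 count=0
After op 3 (write(10)): arr=[15 10 _ _ _] head=1 tail=2 count=1
After op 4 (write(8)): arr=[15 10 8 _ _] head=1 tail=3 count=2
After op 5 (write(3)): arr=[15 10 8 3 _] head=1 tail=4 count=3
After op 6 (write(1)): arr=[15 10 8 3 1] head=1 tail=0 count=4
After op 7 (read()): arr=[15 10 8 3 1] head=2 tail=0 count=3
After op 8 (read()): arr=[15 10 8 3 1] head=3 tail=0 count=2

Answer: none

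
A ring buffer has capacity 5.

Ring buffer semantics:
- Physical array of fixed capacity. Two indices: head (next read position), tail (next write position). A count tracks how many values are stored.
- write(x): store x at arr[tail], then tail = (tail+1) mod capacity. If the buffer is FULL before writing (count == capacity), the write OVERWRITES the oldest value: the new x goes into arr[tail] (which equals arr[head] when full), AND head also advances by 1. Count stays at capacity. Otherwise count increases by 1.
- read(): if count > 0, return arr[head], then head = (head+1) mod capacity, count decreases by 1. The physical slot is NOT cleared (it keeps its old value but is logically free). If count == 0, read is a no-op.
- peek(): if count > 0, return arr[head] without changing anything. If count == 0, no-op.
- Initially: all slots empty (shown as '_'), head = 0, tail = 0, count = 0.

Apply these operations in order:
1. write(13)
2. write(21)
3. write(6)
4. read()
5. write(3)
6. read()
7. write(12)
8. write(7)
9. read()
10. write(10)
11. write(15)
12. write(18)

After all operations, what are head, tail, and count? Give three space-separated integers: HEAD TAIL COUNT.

Answer: 4 4 5

Derivation:
After op 1 (write(13)): arr=[13 _ _ _ _] head=0 tail=1 count=1
After op 2 (write(21)): arr=[13 21 _ _ _] head=0 tail=2 count=2
After op 3 (write(6)): arr=[13 21 6 _ _] head=0 tail=3 count=3
After op 4 (read()): arr=[13 21 6 _ _] head=1 tail=3 count=2
After op 5 (write(3)): arr=[13 21 6 3 _] head=1 tail=4 count=3
After op 6 (read()): arr=[13 21 6 3 _] head=2 tail=4 count=2
After op 7 (write(12)): arr=[13 21 6 3 12] head=2 tail=0 count=3
After op 8 (write(7)): arr=[7 21 6 3 12] head=2 tail=1 count=4
After op 9 (read()): arr=[7 21 6 3 12] head=3 tail=1 count=3
After op 10 (write(10)): arr=[7 10 6 3 12] head=3 tail=2 count=4
After op 11 (write(15)): arr=[7 10 15 3 12] head=3 tail=3 count=5
After op 12 (write(18)): arr=[7 10 15 18 12] head=4 tail=4 count=5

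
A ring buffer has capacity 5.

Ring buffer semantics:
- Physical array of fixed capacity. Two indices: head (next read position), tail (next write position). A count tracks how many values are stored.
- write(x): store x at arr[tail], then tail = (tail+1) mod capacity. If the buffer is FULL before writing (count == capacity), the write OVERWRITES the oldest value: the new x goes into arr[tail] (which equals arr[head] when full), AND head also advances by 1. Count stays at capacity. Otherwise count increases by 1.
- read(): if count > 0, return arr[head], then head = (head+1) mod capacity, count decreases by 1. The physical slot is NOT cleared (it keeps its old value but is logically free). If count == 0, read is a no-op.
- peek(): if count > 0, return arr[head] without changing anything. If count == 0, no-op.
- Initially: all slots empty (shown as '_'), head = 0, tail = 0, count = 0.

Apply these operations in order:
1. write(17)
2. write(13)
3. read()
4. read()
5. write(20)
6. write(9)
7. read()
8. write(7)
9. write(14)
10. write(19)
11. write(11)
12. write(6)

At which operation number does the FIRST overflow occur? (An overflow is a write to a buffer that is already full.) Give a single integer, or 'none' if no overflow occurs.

After op 1 (write(17)): arr=[17 _ _ _ _] head=0 tail=1 count=1
After op 2 (write(13)): arr=[17 13 _ _ _] head=0 tail=2 count=2
After op 3 (read()): arr=[17 13 _ _ _] head=1 tail=2 count=1
After op 4 (read()): arr=[17 13 _ _ _] head=2 tail=2 count=0
After op 5 (write(20)): arr=[17 13 20 _ _] head=2 tail=3 count=1
After op 6 (write(9)): arr=[17 13 20 9 _] head=2 tail=4 count=2
After op 7 (read()): arr=[17 13 20 9 _] head=3 tail=4 count=1
After op 8 (write(7)): arr=[17 13 20 9 7] head=3 tail=0 count=2
After op 9 (write(14)): arr=[14 13 20 9 7] head=3 tail=1 count=3
After op 10 (write(19)): arr=[14 19 20 9 7] head=3 tail=2 count=4
After op 11 (write(11)): arr=[14 19 11 9 7] head=3 tail=3 count=5
After op 12 (write(6)): arr=[14 19 11 6 7] head=4 tail=4 count=5

Answer: 12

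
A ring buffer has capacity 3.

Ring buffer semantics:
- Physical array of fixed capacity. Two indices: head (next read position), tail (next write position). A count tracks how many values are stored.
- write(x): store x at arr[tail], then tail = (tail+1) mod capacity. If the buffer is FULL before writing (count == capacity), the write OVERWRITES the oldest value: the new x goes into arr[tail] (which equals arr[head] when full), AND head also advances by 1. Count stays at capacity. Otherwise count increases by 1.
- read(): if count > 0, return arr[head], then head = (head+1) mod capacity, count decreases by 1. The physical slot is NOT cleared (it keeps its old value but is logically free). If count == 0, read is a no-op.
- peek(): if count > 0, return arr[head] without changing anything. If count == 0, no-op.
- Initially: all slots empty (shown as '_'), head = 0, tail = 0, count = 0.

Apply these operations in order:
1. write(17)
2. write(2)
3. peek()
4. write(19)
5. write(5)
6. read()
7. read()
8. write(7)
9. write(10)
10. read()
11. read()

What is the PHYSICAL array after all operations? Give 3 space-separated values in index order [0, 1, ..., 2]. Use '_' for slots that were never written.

Answer: 5 7 10

Derivation:
After op 1 (write(17)): arr=[17 _ _] head=0 tail=1 count=1
After op 2 (write(2)): arr=[17 2 _] head=0 tail=2 count=2
After op 3 (peek()): arr=[17 2 _] head=0 tail=2 count=2
After op 4 (write(19)): arr=[17 2 19] head=0 tail=0 count=3
After op 5 (write(5)): arr=[5 2 19] head=1 tail=1 count=3
After op 6 (read()): arr=[5 2 19] head=2 tail=1 count=2
After op 7 (read()): arr=[5 2 19] head=0 tail=1 count=1
After op 8 (write(7)): arr=[5 7 19] head=0 tail=2 count=2
After op 9 (write(10)): arr=[5 7 10] head=0 tail=0 count=3
After op 10 (read()): arr=[5 7 10] head=1 tail=0 count=2
After op 11 (read()): arr=[5 7 10] head=2 tail=0 count=1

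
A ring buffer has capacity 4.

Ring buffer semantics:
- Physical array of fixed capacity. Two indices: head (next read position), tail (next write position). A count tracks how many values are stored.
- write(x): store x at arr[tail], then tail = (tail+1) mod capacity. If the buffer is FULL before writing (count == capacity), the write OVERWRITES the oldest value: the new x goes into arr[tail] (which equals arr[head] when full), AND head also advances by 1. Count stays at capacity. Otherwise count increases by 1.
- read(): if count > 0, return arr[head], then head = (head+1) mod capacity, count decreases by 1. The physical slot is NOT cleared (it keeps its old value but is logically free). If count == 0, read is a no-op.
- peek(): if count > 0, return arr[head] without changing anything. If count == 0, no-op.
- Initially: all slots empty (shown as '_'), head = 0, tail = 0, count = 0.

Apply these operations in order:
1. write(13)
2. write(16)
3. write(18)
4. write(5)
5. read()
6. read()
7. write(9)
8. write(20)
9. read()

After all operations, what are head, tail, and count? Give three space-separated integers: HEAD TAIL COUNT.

Answer: 3 2 3

Derivation:
After op 1 (write(13)): arr=[13 _ _ _] head=0 tail=1 count=1
After op 2 (write(16)): arr=[13 16 _ _] head=0 tail=2 count=2
After op 3 (write(18)): arr=[13 16 18 _] head=0 tail=3 count=3
After op 4 (write(5)): arr=[13 16 18 5] head=0 tail=0 count=4
After op 5 (read()): arr=[13 16 18 5] head=1 tail=0 count=3
After op 6 (read()): arr=[13 16 18 5] head=2 tail=0 count=2
After op 7 (write(9)): arr=[9 16 18 5] head=2 tail=1 count=3
After op 8 (write(20)): arr=[9 20 18 5] head=2 tail=2 count=4
After op 9 (read()): arr=[9 20 18 5] head=3 tail=2 count=3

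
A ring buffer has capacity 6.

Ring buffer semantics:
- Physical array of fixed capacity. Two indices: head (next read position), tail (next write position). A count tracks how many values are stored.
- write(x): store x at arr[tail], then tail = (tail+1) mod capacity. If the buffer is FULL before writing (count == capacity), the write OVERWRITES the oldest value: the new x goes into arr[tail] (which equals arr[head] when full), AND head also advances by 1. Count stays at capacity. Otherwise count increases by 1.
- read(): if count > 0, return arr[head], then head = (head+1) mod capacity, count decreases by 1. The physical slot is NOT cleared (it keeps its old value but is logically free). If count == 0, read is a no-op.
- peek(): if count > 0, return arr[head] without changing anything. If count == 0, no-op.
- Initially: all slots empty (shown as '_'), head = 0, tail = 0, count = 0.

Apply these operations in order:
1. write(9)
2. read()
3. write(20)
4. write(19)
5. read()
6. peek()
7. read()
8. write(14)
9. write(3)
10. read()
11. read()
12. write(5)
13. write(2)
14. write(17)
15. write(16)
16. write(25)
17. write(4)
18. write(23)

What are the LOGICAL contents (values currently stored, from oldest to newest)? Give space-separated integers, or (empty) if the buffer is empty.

Answer: 2 17 16 25 4 23

Derivation:
After op 1 (write(9)): arr=[9 _ _ _ _ _] head=0 tail=1 count=1
After op 2 (read()): arr=[9 _ _ _ _ _] head=1 tail=1 count=0
After op 3 (write(20)): arr=[9 20 _ _ _ _] head=1 tail=2 count=1
After op 4 (write(19)): arr=[9 20 19 _ _ _] head=1 tail=3 count=2
After op 5 (read()): arr=[9 20 19 _ _ _] head=2 tail=3 count=1
After op 6 (peek()): arr=[9 20 19 _ _ _] head=2 tail=3 count=1
After op 7 (read()): arr=[9 20 19 _ _ _] head=3 tail=3 count=0
After op 8 (write(14)): arr=[9 20 19 14 _ _] head=3 tail=4 count=1
After op 9 (write(3)): arr=[9 20 19 14 3 _] head=3 tail=5 count=2
After op 10 (read()): arr=[9 20 19 14 3 _] head=4 tail=5 count=1
After op 11 (read()): arr=[9 20 19 14 3 _] head=5 tail=5 count=0
After op 12 (write(5)): arr=[9 20 19 14 3 5] head=5 tail=0 count=1
After op 13 (write(2)): arr=[2 20 19 14 3 5] head=5 tail=1 count=2
After op 14 (write(17)): arr=[2 17 19 14 3 5] head=5 tail=2 count=3
After op 15 (write(16)): arr=[2 17 16 14 3 5] head=5 tail=3 count=4
After op 16 (write(25)): arr=[2 17 16 25 3 5] head=5 tail=4 count=5
After op 17 (write(4)): arr=[2 17 16 25 4 5] head=5 tail=5 count=6
After op 18 (write(23)): arr=[2 17 16 25 4 23] head=0 tail=0 count=6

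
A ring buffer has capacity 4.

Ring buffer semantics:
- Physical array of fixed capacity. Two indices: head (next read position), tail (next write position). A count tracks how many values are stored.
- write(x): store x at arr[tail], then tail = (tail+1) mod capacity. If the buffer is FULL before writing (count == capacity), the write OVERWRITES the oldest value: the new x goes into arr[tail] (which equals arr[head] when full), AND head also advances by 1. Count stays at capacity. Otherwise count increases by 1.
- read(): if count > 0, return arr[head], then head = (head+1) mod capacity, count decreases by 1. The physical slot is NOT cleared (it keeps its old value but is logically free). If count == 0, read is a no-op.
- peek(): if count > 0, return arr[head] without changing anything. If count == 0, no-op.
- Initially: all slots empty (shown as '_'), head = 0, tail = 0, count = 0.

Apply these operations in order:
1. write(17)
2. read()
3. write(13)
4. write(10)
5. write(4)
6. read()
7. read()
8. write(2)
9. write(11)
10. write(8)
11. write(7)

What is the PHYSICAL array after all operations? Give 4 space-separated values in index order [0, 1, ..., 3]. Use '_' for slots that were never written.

After op 1 (write(17)): arr=[17 _ _ _] head=0 tail=1 count=1
After op 2 (read()): arr=[17 _ _ _] head=1 tail=1 count=0
After op 3 (write(13)): arr=[17 13 _ _] head=1 tail=2 count=1
After op 4 (write(10)): arr=[17 13 10 _] head=1 tail=3 count=2
After op 5 (write(4)): arr=[17 13 10 4] head=1 tail=0 count=3
After op 6 (read()): arr=[17 13 10 4] head=2 tail=0 count=2
After op 7 (read()): arr=[17 13 10 4] head=3 tail=0 count=1
After op 8 (write(2)): arr=[2 13 10 4] head=3 tail=1 count=2
After op 9 (write(11)): arr=[2 11 10 4] head=3 tail=2 count=3
After op 10 (write(8)): arr=[2 11 8 4] head=3 tail=3 count=4
After op 11 (write(7)): arr=[2 11 8 7] head=0 tail=0 count=4

Answer: 2 11 8 7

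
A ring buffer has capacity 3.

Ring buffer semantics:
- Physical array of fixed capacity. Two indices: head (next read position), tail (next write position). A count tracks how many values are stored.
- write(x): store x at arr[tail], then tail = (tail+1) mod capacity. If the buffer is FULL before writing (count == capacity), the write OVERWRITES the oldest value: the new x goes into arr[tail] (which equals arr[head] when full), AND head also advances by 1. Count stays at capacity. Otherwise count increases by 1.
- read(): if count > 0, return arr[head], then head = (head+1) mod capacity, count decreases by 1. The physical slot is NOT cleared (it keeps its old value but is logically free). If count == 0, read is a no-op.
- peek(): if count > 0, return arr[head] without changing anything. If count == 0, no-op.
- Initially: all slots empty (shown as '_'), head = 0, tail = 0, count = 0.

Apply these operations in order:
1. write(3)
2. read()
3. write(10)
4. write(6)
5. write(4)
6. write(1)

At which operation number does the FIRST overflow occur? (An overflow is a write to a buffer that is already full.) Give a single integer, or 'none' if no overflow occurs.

After op 1 (write(3)): arr=[3 _ _] head=0 tail=1 count=1
After op 2 (read()): arr=[3 _ _] head=1 tail=1 count=0
After op 3 (write(10)): arr=[3 10 _] head=1 tail=2 count=1
After op 4 (write(6)): arr=[3 10 6] head=1 tail=0 count=2
After op 5 (write(4)): arr=[4 10 6] head=1 tail=1 count=3
After op 6 (write(1)): arr=[4 1 6] head=2 tail=2 count=3

Answer: 6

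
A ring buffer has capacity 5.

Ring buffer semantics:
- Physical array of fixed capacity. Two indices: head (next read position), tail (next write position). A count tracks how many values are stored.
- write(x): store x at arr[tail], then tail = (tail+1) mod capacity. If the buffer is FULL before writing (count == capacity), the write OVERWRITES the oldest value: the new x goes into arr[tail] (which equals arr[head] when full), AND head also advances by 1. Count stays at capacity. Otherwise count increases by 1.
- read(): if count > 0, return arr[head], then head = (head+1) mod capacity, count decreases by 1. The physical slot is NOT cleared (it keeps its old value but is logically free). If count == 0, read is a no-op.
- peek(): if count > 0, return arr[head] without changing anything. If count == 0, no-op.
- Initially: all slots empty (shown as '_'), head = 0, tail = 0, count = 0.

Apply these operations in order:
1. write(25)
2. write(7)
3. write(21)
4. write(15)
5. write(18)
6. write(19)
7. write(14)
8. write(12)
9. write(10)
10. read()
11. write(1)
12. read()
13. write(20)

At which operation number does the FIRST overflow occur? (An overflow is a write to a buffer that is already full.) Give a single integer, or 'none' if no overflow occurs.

Answer: 6

Derivation:
After op 1 (write(25)): arr=[25 _ _ _ _] head=0 tail=1 count=1
After op 2 (write(7)): arr=[25 7 _ _ _] head=0 tail=2 count=2
After op 3 (write(21)): arr=[25 7 21 _ _] head=0 tail=3 count=3
After op 4 (write(15)): arr=[25 7 21 15 _] head=0 tail=4 count=4
After op 5 (write(18)): arr=[25 7 21 15 18] head=0 tail=0 count=5
After op 6 (write(19)): arr=[19 7 21 15 18] head=1 tail=1 count=5
After op 7 (write(14)): arr=[19 14 21 15 18] head=2 tail=2 count=5
After op 8 (write(12)): arr=[19 14 12 15 18] head=3 tail=3 count=5
After op 9 (write(10)): arr=[19 14 12 10 18] head=4 tail=4 count=5
After op 10 (read()): arr=[19 14 12 10 18] head=0 tail=4 count=4
After op 11 (write(1)): arr=[19 14 12 10 1] head=0 tail=0 count=5
After op 12 (read()): arr=[19 14 12 10 1] head=1 tail=0 count=4
After op 13 (write(20)): arr=[20 14 12 10 1] head=1 tail=1 count=5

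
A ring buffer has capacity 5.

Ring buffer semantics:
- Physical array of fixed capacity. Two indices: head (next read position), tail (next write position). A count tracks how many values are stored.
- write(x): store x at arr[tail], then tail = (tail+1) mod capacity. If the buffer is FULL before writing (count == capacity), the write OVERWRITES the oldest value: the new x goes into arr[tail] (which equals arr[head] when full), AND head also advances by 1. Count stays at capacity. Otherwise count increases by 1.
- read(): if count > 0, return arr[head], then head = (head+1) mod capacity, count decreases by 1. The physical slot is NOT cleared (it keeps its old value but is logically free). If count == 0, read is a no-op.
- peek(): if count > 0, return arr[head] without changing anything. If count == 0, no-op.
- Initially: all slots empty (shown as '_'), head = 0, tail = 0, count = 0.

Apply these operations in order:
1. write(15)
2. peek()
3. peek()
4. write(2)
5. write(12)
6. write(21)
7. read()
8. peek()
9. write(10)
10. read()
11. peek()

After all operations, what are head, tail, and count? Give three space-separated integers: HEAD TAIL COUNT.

Answer: 2 0 3

Derivation:
After op 1 (write(15)): arr=[15 _ _ _ _] head=0 tail=1 count=1
After op 2 (peek()): arr=[15 _ _ _ _] head=0 tail=1 count=1
After op 3 (peek()): arr=[15 _ _ _ _] head=0 tail=1 count=1
After op 4 (write(2)): arr=[15 2 _ _ _] head=0 tail=2 count=2
After op 5 (write(12)): arr=[15 2 12 _ _] head=0 tail=3 count=3
After op 6 (write(21)): arr=[15 2 12 21 _] head=0 tail=4 count=4
After op 7 (read()): arr=[15 2 12 21 _] head=1 tail=4 count=3
After op 8 (peek()): arr=[15 2 12 21 _] head=1 tail=4 count=3
After op 9 (write(10)): arr=[15 2 12 21 10] head=1 tail=0 count=4
After op 10 (read()): arr=[15 2 12 21 10] head=2 tail=0 count=3
After op 11 (peek()): arr=[15 2 12 21 10] head=2 tail=0 count=3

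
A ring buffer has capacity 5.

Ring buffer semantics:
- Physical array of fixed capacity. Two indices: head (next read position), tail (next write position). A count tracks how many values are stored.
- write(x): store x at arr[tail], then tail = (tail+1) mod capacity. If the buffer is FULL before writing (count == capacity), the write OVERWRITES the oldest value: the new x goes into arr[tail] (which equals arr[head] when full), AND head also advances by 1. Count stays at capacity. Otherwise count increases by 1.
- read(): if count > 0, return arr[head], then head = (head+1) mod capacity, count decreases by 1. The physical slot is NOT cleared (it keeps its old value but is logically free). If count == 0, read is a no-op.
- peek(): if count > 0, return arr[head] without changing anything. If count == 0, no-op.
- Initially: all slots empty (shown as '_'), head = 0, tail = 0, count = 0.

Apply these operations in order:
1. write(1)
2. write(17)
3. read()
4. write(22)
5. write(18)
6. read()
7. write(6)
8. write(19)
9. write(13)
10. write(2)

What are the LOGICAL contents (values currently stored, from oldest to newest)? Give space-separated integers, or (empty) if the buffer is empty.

After op 1 (write(1)): arr=[1 _ _ _ _] head=0 tail=1 count=1
After op 2 (write(17)): arr=[1 17 _ _ _] head=0 tail=2 count=2
After op 3 (read()): arr=[1 17 _ _ _] head=1 tail=2 count=1
After op 4 (write(22)): arr=[1 17 22 _ _] head=1 tail=3 count=2
After op 5 (write(18)): arr=[1 17 22 18 _] head=1 tail=4 count=3
After op 6 (read()): arr=[1 17 22 18 _] head=2 tail=4 count=2
After op 7 (write(6)): arr=[1 17 22 18 6] head=2 tail=0 count=3
After op 8 (write(19)): arr=[19 17 22 18 6] head=2 tail=1 count=4
After op 9 (write(13)): arr=[19 13 22 18 6] head=2 tail=2 count=5
After op 10 (write(2)): arr=[19 13 2 18 6] head=3 tail=3 count=5

Answer: 18 6 19 13 2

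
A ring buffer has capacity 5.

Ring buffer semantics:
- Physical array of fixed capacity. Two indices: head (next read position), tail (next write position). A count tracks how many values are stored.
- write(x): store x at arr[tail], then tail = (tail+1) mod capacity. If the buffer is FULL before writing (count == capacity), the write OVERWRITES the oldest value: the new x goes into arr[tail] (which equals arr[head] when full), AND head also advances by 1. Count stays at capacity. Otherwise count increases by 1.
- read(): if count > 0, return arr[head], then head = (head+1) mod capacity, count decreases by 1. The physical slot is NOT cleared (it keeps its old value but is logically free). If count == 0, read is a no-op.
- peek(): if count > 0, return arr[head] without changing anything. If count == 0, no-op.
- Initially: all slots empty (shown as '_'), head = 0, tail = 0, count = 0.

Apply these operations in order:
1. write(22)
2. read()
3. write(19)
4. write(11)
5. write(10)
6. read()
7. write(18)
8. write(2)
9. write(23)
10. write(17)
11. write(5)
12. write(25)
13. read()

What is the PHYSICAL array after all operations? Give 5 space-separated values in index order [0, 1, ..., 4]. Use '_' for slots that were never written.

After op 1 (write(22)): arr=[22 _ _ _ _] head=0 tail=1 count=1
After op 2 (read()): arr=[22 _ _ _ _] head=1 tail=1 count=0
After op 3 (write(19)): arr=[22 19 _ _ _] head=1 tail=2 count=1
After op 4 (write(11)): arr=[22 19 11 _ _] head=1 tail=3 count=2
After op 5 (write(10)): arr=[22 19 11 10 _] head=1 tail=4 count=3
After op 6 (read()): arr=[22 19 11 10 _] head=2 tail=4 count=2
After op 7 (write(18)): arr=[22 19 11 10 18] head=2 tail=0 count=3
After op 8 (write(2)): arr=[2 19 11 10 18] head=2 tail=1 count=4
After op 9 (write(23)): arr=[2 23 11 10 18] head=2 tail=2 count=5
After op 10 (write(17)): arr=[2 23 17 10 18] head=3 tail=3 count=5
After op 11 (write(5)): arr=[2 23 17 5 18] head=4 tail=4 count=5
After op 12 (write(25)): arr=[2 23 17 5 25] head=0 tail=0 count=5
After op 13 (read()): arr=[2 23 17 5 25] head=1 tail=0 count=4

Answer: 2 23 17 5 25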